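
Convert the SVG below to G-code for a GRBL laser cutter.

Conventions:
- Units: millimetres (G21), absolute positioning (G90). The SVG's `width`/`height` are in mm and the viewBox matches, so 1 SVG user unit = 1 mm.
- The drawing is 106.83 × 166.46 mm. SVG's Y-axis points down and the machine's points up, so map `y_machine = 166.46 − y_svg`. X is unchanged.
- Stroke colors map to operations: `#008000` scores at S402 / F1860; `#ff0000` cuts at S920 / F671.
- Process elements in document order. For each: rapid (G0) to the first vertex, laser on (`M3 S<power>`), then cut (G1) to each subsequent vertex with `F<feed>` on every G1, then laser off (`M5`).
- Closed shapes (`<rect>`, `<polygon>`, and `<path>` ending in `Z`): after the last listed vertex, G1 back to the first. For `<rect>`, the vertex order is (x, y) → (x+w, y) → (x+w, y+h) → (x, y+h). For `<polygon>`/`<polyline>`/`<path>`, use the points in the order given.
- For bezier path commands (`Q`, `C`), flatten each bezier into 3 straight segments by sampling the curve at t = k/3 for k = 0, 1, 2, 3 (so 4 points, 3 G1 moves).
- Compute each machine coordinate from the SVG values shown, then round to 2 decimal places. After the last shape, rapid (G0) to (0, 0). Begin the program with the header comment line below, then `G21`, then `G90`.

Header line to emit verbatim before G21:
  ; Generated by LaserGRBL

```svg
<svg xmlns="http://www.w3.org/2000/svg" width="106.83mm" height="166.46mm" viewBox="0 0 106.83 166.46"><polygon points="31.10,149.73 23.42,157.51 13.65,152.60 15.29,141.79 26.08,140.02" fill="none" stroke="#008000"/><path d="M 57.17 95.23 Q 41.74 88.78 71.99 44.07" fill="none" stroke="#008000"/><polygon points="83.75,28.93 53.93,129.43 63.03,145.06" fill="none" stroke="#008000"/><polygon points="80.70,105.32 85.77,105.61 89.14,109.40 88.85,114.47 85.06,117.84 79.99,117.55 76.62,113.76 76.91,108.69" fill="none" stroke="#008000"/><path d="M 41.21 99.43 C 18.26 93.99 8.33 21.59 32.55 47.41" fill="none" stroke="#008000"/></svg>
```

viewBox `0 0 106.83 166.46` with mm width/height → 1 unit = 1 mm. Flip: y_m = 166.46 − y_svg.

**Shape 1** — `<polygon>` regular polygon, stroke `#008000` → score (S402, F1860). Machine vertices: (31.10,16.73) → (23.42,8.95) → (13.65,13.86) → (15.29,24.67) → (26.08,26.44) → (31.10,16.73). Closed: final G1 returns to the first vertex.

**Shape 2** — `<path>` quadratic bezier, stroke `#008000` → score (S402, F1860). Control points (SVG): P0=(57.17,95.23), P1=(41.74,88.78), P2=(71.99,44.07); sampled at t=k/3. Machine vertices: (57.17,71.23) → (51.96,79.78) → (56.90,96.83) → (71.99,122.39). Open path.

**Shape 3** — `<polygon>` closed polygon, stroke `#008000` → score (S402, F1860). Machine vertices: (83.75,137.53) → (53.93,37.03) → (63.03,21.40) → (83.75,137.53). Closed: final G1 returns to the first vertex.

**Shape 4** — `<polygon>` regular polygon, stroke `#008000` → score (S402, F1860). Machine vertices: (80.70,61.14) → (85.77,60.85) → (89.14,57.06) → (88.85,51.99) → (85.06,48.62) → (79.99,48.91) → (76.62,52.70) → (76.91,57.77) → (80.70,61.14). Closed: final G1 returns to the first vertex.

**Shape 5** — `<path>` cubic bezier, stroke `#008000` → score (S402, F1860). Control points (SVG): P0=(41.21,99.43), P1=(18.26,93.99), P2=(8.33,21.59), P3=(32.55,47.41); sampled at t=k/3. Machine vertices: (41.21,67.03) → (23.38,88.67) → (18.93,118.25) → (32.55,119.05). Open path.

; Generated by LaserGRBL
G21
G90
G0 X31.10 Y16.73
M3 S402
G1 X23.42 Y8.95 F1860
G1 X13.65 Y13.86 F1860
G1 X15.29 Y24.67 F1860
G1 X26.08 Y26.44 F1860
G1 X31.10 Y16.73 F1860
M5
G0 X57.17 Y71.23
M3 S402
G1 X51.96 Y79.78 F1860
G1 X56.90 Y96.83 F1860
G1 X71.99 Y122.39 F1860
M5
G0 X83.75 Y137.53
M3 S402
G1 X53.93 Y37.03 F1860
G1 X63.03 Y21.40 F1860
G1 X83.75 Y137.53 F1860
M5
G0 X80.70 Y61.14
M3 S402
G1 X85.77 Y60.85 F1860
G1 X89.14 Y57.06 F1860
G1 X88.85 Y51.99 F1860
G1 X85.06 Y48.62 F1860
G1 X79.99 Y48.91 F1860
G1 X76.62 Y52.70 F1860
G1 X76.91 Y57.77 F1860
G1 X80.70 Y61.14 F1860
M5
G0 X41.21 Y67.03
M3 S402
G1 X23.38 Y88.67 F1860
G1 X18.93 Y118.25 F1860
G1 X32.55 Y119.05 F1860
M5
G0 X0.00 Y0.00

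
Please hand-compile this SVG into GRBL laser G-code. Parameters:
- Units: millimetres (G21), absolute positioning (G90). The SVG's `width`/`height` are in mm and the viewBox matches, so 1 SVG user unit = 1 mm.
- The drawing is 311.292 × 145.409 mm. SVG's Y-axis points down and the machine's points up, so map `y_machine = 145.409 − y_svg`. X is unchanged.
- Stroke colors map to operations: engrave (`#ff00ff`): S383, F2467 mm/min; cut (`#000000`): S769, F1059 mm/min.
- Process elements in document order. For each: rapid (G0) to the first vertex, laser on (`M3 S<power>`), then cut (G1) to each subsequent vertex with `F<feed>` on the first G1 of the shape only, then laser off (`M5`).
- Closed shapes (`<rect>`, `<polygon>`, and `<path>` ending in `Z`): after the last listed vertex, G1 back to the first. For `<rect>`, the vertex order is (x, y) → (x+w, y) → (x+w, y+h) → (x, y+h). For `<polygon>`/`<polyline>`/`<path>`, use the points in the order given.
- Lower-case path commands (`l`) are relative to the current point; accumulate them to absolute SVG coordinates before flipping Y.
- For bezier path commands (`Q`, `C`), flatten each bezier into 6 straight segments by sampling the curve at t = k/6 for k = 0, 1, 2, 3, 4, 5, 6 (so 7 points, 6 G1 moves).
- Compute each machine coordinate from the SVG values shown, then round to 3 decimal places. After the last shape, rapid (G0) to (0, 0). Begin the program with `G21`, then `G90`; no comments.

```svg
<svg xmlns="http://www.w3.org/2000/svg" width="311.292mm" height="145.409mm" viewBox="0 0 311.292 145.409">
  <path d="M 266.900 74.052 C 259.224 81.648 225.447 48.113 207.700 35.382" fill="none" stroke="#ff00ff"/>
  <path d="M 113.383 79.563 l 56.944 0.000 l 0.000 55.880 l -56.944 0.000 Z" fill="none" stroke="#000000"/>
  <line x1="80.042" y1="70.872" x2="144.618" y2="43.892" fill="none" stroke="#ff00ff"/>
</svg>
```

1 u = 1 mm; y_m = 145.409 − y.

[1] `<path>` cubic bezier, #ff00ff→engrave S383 F2467: (266.900,71.357) → (261.082,70.700) → (252.084,75.177) → (241.077,83.069) → (229.230,92.655) → (217.714,102.215) → (207.700,110.027)

[2] `<path>` rectangle, #000000→cut S769 F1059: (113.383,65.846) → (170.327,65.846) → (170.327,9.966) → (113.383,9.966) → (113.383,65.846) (closed)

[3] `<line>` line segment, #ff00ff→engrave S383 F2467: (80.042,74.537) → (144.618,101.517)

G21
G90
G0 X266.900 Y71.357
M3 S383
G1 X261.082 Y70.700 F2467
G1 X252.084 Y75.177
G1 X241.077 Y83.069
G1 X229.230 Y92.655
G1 X217.714 Y102.215
G1 X207.700 Y110.027
M5
G0 X113.383 Y65.846
M3 S769
G1 X170.327 Y65.846 F1059
G1 X170.327 Y9.966
G1 X113.383 Y9.966
G1 X113.383 Y65.846
M5
G0 X80.042 Y74.537
M3 S383
G1 X144.618 Y101.517 F2467
M5
G0 X0.000 Y0.000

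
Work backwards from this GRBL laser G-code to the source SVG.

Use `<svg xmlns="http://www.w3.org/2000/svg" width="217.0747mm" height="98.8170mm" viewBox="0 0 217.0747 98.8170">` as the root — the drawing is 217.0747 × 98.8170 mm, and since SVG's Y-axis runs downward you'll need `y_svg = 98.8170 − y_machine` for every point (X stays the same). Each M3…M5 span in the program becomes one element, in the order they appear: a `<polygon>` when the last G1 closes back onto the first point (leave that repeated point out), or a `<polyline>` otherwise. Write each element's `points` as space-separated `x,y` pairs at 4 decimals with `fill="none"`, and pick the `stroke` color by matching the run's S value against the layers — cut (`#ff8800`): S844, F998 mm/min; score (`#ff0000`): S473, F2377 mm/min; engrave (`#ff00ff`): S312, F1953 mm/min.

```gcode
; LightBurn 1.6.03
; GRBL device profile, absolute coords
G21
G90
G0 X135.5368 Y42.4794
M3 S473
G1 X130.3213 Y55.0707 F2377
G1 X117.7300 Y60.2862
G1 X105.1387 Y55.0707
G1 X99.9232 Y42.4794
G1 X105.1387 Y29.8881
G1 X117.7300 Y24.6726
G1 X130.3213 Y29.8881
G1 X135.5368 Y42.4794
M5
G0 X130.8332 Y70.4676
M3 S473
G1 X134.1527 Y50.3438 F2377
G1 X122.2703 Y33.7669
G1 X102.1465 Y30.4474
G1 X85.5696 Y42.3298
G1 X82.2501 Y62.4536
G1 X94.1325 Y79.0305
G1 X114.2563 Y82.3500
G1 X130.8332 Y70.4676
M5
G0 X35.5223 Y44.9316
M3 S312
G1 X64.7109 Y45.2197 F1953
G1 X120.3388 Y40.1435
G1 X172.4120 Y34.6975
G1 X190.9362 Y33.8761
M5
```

Each laser-on run becomes one SVG element. Flip Y back into SVG space with y_svg = 98.8170 − y_machine.

Run 1: the run's S473 means `#ff0000` (score). The run returns to its start, so emit a `<polygon>` with points (Y-flipped): 135.5368,56.3376 130.3213,43.7463 117.7300,38.5308 105.1387,43.7463 99.9232,56.3376 105.1387,68.9289 117.7300,74.1444 130.3213,68.9289.

Run 2: S473 ⇒ score layer `#ff0000`. The run returns to its start, so emit a `<polygon>` with points (Y-flipped): 130.8332,28.3494 134.1527,48.4732 122.2703,65.0501 102.1465,68.3696 85.5696,56.4872 82.2501,36.3634 94.1325,19.7865 114.2563,16.4670.

Run 3: the run's S312 means `#ff00ff` (engrave). The run is open, so emit a `<polyline>` with points (Y-flipped): 35.5223,53.8854 64.7109,53.5973 120.3388,58.6735 172.4120,64.1195 190.9362,64.9409.

<svg xmlns="http://www.w3.org/2000/svg" width="217.0747mm" height="98.8170mm" viewBox="0 0 217.0747 98.8170">
  <polygon points="135.5368,56.3376 130.3213,43.7463 117.7300,38.5308 105.1387,43.7463 99.9232,56.3376 105.1387,68.9289 117.7300,74.1444 130.3213,68.9289" fill="none" stroke="#ff0000"/>
  <polygon points="130.8332,28.3494 134.1527,48.4732 122.2703,65.0501 102.1465,68.3696 85.5696,56.4872 82.2501,36.3634 94.1325,19.7865 114.2563,16.4670" fill="none" stroke="#ff0000"/>
  <polyline points="35.5223,53.8854 64.7109,53.5973 120.3388,58.6735 172.4120,64.1195 190.9362,64.9409" fill="none" stroke="#ff00ff"/>
</svg>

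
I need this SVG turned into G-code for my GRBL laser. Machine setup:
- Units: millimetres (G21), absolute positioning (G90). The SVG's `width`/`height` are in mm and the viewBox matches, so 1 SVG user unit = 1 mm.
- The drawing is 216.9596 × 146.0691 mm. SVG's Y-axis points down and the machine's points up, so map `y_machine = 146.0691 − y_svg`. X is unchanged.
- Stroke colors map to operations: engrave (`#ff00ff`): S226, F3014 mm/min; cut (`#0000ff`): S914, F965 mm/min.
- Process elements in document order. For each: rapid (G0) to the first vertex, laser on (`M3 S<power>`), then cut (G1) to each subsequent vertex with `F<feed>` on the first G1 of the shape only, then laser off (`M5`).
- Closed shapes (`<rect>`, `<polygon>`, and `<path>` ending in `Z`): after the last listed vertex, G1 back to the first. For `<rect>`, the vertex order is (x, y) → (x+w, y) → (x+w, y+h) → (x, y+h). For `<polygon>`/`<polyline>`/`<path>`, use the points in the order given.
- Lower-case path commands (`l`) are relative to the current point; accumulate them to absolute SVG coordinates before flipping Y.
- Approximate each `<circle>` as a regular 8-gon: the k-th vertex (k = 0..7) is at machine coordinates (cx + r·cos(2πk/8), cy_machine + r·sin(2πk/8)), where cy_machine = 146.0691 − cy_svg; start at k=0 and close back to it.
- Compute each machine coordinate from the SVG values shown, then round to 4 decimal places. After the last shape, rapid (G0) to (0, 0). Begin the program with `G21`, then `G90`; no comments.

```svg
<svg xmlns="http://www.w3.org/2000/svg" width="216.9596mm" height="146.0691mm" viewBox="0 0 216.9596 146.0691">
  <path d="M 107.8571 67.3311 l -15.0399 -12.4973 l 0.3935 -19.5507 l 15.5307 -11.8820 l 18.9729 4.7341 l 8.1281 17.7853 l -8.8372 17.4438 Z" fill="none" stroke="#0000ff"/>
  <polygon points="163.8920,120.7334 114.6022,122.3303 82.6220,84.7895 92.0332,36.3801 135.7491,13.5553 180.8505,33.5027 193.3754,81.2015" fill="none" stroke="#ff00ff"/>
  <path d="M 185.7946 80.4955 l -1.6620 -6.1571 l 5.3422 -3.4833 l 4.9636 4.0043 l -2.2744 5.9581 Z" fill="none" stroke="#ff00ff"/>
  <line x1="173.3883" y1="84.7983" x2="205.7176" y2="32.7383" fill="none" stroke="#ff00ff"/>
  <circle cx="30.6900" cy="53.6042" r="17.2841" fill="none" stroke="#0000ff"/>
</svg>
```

G21
G90
G0 X107.8571 Y78.7380
M3 S914
G1 X92.8172 Y91.2353 F965
G1 X93.2107 Y110.7860
G1 X108.7414 Y122.6680
G1 X127.7143 Y117.9339
G1 X135.8424 Y100.1486
G1 X127.0052 Y82.7048
G1 X107.8571 Y78.7380
M5
G0 X163.8920 Y25.3357
M3 S226
G1 X114.6022 Y23.7388 F3014
G1 X82.6220 Y61.2796
G1 X92.0332 Y109.6890
G1 X135.7491 Y132.5138
G1 X180.8505 Y112.5664
G1 X193.3754 Y64.8676
G1 X163.8920 Y25.3357
M5
G0 X185.7946 Y65.5736
M3 S226
G1 X184.1326 Y71.7307 F3014
G1 X189.4748 Y75.2140
G1 X194.4384 Y71.2097
G1 X192.1640 Y65.2516
G1 X185.7946 Y65.5736
M5
G0 X173.3883 Y61.2708
M3 S226
G1 X205.7176 Y113.3308 F3014
M5
G0 X47.9741 Y92.4649
M3 S914
G1 X42.9117 Y104.6866 F965
G1 X30.6900 Y109.7490
G1 X18.4683 Y104.6866
G1 X13.4059 Y92.4649
G1 X18.4683 Y80.2432
G1 X30.6900 Y75.1808
G1 X42.9117 Y80.2432
G1 X47.9741 Y92.4649
M5
G0 X0.0000 Y0.0000

viewBox `0 0 216.9596 146.0691` with mm width/height → 1 unit = 1 mm. Flip: y_m = 146.0691 − y_svg.

**Shape 1** — `<path>` regular polygon, stroke `#0000ff` → cut (S914, F965). Machine vertices: (107.8571,78.7380) → (92.8172,91.2353) → (93.2107,110.7860) → (108.7414,122.6680) → (127.7143,117.9339) → (135.8424,100.1486) → (127.0052,82.7048) → (107.8571,78.7380). Closed: final G1 returns to the first vertex.

**Shape 2** — `<polygon>` regular polygon, stroke `#ff00ff` → engrave (S226, F3014). Machine vertices: (163.8920,25.3357) → (114.6022,23.7388) → (82.6220,61.2796) → (92.0332,109.6890) → (135.7491,132.5138) → (180.8505,112.5664) → (193.3754,64.8676) → (163.8920,25.3357). Closed: final G1 returns to the first vertex.

**Shape 3** — `<path>` regular polygon, stroke `#ff00ff` → engrave (S226, F3014). Machine vertices: (185.7946,65.5736) → (184.1326,71.7307) → (189.4748,75.2140) → (194.4384,71.2097) → (192.1640,65.2516) → (185.7946,65.5736). Closed: final G1 returns to the first vertex.

**Shape 4** — `<line>` line segment, stroke `#ff00ff` → engrave (S226, F3014). Machine vertices: (173.3883,61.2708) → (205.7176,113.3308). Open path.

**Shape 5** — `<circle>` circle, stroke `#0000ff` → cut (S914, F965). Machine vertices: (47.9741,92.4649) → (42.9117,104.6866) → (30.6900,109.7490) → (18.4683,104.6866) → (13.4059,92.4649) → (18.4683,80.2432) → (30.6900,75.1808) → (42.9117,80.2432) → (47.9741,92.4649). Closed: final G1 returns to the first vertex.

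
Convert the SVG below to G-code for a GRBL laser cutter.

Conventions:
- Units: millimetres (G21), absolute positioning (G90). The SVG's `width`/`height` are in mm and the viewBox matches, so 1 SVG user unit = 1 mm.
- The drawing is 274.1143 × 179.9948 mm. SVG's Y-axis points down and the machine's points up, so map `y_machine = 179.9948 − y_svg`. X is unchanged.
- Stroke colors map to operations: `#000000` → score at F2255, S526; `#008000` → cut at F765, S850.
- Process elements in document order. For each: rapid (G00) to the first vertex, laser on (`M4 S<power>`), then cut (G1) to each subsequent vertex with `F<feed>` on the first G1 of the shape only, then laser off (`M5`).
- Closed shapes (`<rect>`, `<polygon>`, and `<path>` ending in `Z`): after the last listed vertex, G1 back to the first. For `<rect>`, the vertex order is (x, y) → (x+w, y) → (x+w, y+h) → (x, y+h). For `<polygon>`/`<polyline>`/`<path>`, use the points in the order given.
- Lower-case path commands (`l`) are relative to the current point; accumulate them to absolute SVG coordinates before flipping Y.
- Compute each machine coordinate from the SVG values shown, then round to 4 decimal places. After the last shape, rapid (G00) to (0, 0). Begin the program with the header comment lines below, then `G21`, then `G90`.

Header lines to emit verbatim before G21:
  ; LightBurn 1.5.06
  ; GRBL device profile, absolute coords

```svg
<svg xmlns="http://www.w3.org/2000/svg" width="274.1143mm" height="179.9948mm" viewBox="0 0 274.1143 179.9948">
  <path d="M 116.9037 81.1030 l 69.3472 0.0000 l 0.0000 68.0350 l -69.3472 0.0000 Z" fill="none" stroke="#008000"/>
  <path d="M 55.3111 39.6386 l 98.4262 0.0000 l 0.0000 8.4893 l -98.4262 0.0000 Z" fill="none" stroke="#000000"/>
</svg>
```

viewBox `0 0 274.1143 179.9948` with mm width/height → 1 unit = 1 mm. Flip: y_m = 179.9948 − y_svg.

**Shape 1** — `<path>` rectangle, stroke `#008000` → cut (S850, F765). Machine vertices: (116.9037,98.8918) → (186.2509,98.8918) → (186.2509,30.8568) → (116.9037,30.8568) → (116.9037,98.8918). Closed: final G1 returns to the first vertex.

**Shape 2** — `<path>` rectangle, stroke `#000000` → score (S526, F2255). Machine vertices: (55.3111,140.3562) → (153.7373,140.3562) → (153.7373,131.8669) → (55.3111,131.8669) → (55.3111,140.3562). Closed: final G1 returns to the first vertex.

; LightBurn 1.5.06
; GRBL device profile, absolute coords
G21
G90
G00 X116.9037 Y98.8918
M4 S850
G1 X186.2509 Y98.8918 F765
G1 X186.2509 Y30.8568
G1 X116.9037 Y30.8568
G1 X116.9037 Y98.8918
M5
G00 X55.3111 Y140.3562
M4 S526
G1 X153.7373 Y140.3562 F2255
G1 X153.7373 Y131.8669
G1 X55.3111 Y131.8669
G1 X55.3111 Y140.3562
M5
G00 X0.0000 Y0.0000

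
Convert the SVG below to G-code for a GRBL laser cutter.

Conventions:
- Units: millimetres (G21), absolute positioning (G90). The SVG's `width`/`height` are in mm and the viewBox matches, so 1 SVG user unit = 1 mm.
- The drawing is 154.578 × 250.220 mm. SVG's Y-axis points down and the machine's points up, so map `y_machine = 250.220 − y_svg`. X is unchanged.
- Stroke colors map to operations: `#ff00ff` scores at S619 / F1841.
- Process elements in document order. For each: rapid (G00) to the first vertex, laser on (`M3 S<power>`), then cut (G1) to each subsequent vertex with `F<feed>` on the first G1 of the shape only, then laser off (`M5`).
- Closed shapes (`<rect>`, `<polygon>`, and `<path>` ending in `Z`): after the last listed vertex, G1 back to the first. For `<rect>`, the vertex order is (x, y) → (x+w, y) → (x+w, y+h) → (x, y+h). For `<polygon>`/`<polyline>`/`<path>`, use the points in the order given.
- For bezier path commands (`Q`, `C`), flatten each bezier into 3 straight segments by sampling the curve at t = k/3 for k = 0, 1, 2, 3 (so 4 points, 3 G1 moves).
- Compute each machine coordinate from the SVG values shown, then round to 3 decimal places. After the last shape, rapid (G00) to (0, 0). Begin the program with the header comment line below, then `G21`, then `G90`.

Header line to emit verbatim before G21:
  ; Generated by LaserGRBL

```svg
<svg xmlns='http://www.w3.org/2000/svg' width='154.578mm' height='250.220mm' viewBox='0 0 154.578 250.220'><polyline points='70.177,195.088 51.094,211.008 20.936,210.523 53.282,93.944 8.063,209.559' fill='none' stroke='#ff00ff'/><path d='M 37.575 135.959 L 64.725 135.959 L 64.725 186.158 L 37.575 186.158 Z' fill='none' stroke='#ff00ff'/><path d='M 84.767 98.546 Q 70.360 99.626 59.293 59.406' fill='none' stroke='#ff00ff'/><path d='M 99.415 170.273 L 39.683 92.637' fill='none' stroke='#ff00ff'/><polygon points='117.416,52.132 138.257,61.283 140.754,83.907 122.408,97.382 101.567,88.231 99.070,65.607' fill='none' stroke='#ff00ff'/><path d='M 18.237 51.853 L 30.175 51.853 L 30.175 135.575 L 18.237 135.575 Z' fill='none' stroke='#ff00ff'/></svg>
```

1 u = 1 mm; y_m = 250.220 − y.

[1] `<polyline>` open polyline, #ff00ff→score S619 F1841: (70.177,55.132) → (51.094,39.212) → (20.936,39.697) → (53.282,156.276) → (8.063,40.661)

[2] `<path>` rectangle, #ff00ff→score S619 F1841: (37.575,114.261) → (64.725,114.261) → (64.725,64.062) → (37.575,64.062) → (37.575,114.261) (closed)

[3] `<path>` quadratic bezier, #ff00ff→score S619 F1841: (84.767,151.674) → (75.533,155.543) → (67.042,168.590) → (59.293,190.814)

[4] `<path>` line segment, #ff00ff→score S619 F1841: (99.415,79.947) → (39.683,157.583)

[5] `<polygon>` regular polygon, #ff00ff→score S619 F1841: (117.416,198.088) → (138.257,188.937) → (140.754,166.313) → (122.408,152.838) → (101.567,161.989) → (99.070,184.613) → (117.416,198.088) (closed)

[6] `<path>` rectangle, #ff00ff→score S619 F1841: (18.237,198.367) → (30.175,198.367) → (30.175,114.645) → (18.237,114.645) → (18.237,198.367) (closed)

; Generated by LaserGRBL
G21
G90
G00 X70.177 Y55.132
M3 S619
G1 X51.094 Y39.212 F1841
G1 X20.936 Y39.697
G1 X53.282 Y156.276
G1 X8.063 Y40.661
M5
G00 X37.575 Y114.261
M3 S619
G1 X64.725 Y114.261 F1841
G1 X64.725 Y64.062
G1 X37.575 Y64.062
G1 X37.575 Y114.261
M5
G00 X84.767 Y151.674
M3 S619
G1 X75.533 Y155.543 F1841
G1 X67.042 Y168.590
G1 X59.293 Y190.814
M5
G00 X99.415 Y79.947
M3 S619
G1 X39.683 Y157.583 F1841
M5
G00 X117.416 Y198.088
M3 S619
G1 X138.257 Y188.937 F1841
G1 X140.754 Y166.313
G1 X122.408 Y152.838
G1 X101.567 Y161.989
G1 X99.070 Y184.613
G1 X117.416 Y198.088
M5
G00 X18.237 Y198.367
M3 S619
G1 X30.175 Y198.367 F1841
G1 X30.175 Y114.645
G1 X18.237 Y114.645
G1 X18.237 Y198.367
M5
G00 X0.000 Y0.000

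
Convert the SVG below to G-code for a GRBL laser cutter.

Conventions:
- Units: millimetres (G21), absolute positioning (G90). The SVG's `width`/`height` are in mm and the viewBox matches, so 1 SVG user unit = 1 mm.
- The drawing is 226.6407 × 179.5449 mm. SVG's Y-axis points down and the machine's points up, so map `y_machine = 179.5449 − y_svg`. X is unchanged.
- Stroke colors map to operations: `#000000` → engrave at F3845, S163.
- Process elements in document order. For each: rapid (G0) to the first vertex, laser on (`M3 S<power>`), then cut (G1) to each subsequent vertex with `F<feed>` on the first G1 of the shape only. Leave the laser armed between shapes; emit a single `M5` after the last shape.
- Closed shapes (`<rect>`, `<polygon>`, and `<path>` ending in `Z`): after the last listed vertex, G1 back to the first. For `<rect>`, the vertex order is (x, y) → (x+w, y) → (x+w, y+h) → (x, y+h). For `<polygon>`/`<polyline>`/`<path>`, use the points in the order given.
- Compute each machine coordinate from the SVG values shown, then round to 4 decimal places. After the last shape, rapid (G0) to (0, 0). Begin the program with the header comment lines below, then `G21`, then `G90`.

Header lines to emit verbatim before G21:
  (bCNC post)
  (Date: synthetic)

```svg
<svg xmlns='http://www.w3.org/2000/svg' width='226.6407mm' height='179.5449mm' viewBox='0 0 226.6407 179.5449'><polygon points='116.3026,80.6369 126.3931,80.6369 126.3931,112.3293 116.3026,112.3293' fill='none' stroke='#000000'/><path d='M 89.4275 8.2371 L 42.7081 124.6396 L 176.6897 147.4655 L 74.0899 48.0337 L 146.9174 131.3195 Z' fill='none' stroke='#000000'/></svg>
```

(bCNC post)
(Date: synthetic)
G21
G90
G0 X116.3026 Y98.9080
M3 S163
G1 X126.3931 Y98.9080 F3845
G1 X126.3931 Y67.2156
G1 X116.3026 Y67.2156
G1 X116.3026 Y98.9080
G0 X89.4275 Y171.3078
M3 S163
G1 X42.7081 Y54.9053 F3845
G1 X176.6897 Y32.0794
G1 X74.0899 Y131.5112
G1 X146.9174 Y48.2254
G1 X89.4275 Y171.3078
M5
G0 X0.0000 Y0.0000

Since the viewBox matches the mm dimensions, user units are millimetres directly. The only transform is the Y-flip y_m = 179.5449 − y_svg.

Shape 1 is a rectangle drawn with `<polygon>`. Its stroke #000000 means engrave at S163, F3845. After flipping Y the toolpath is (116.3026,98.9080) → (126.3931,98.9080) → (126.3931,67.2156) → (116.3026,67.2156) → (116.3026,98.9080), returning to the start.

Shape 2 is a closed polygon drawn with `<path>`. Its stroke #000000 means engrave at S163, F3845. After flipping Y the toolpath is (89.4275,171.3078) → (42.7081,54.9053) → (176.6897,32.0794) → (74.0899,131.5112) → (146.9174,48.2254) → (89.4275,171.3078), returning to the start.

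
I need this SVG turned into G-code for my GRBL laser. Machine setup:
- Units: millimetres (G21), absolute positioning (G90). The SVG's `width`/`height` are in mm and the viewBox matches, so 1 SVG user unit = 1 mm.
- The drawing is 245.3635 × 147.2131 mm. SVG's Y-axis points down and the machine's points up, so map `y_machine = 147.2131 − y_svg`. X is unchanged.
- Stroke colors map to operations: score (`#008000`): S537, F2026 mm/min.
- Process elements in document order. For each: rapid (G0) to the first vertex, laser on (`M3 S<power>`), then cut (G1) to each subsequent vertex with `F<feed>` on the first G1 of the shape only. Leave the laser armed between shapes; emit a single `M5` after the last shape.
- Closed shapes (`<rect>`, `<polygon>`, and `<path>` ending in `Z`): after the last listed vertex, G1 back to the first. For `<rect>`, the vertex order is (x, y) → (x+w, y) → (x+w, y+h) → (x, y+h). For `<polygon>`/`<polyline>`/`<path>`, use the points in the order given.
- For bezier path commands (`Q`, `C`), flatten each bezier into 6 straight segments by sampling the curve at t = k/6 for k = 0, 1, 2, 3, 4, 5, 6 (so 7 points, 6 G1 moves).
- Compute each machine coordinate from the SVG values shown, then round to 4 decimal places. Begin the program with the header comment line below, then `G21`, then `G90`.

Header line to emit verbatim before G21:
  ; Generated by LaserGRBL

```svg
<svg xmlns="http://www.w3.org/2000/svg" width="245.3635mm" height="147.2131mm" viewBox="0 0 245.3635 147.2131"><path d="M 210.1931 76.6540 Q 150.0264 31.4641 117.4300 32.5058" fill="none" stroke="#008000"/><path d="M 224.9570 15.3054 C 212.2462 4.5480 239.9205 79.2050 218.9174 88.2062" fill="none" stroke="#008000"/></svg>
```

1 u = 1 mm; y_m = 147.2131 − y.

[1] `<path>` quadratic bezier, #008000→score S537 F2026: (210.1931,70.5591) → (190.9034,84.3382) → (173.1453,95.5489) → (156.9190,104.1911) → (142.2243,110.2649) → (129.0613,113.7703) → (117.4300,114.7073)

[2] `<path>` cubic bezier, #008000→score S537 F2026: (224.9570,131.9077) → (221.5547,130.8679) → (222.4093,119.7888) → (225.0468,102.8668) → (226.9933,84.2982) → (225.7748,68.2794) → (218.9174,59.0069)

; Generated by LaserGRBL
G21
G90
G0 X210.1931 Y70.5591
M3 S537
G1 X190.9034 Y84.3382 F2026
G1 X173.1453 Y95.5489
G1 X156.9190 Y104.1911
G1 X142.2243 Y110.2649
G1 X129.0613 Y113.7703
G1 X117.4300 Y114.7073
G0 X224.9570 Y131.9077
M3 S537
G1 X221.5547 Y130.8679 F2026
G1 X222.4093 Y119.7888
G1 X225.0468 Y102.8668
G1 X226.9933 Y84.2982
G1 X225.7748 Y68.2794
G1 X218.9174 Y59.0069
M5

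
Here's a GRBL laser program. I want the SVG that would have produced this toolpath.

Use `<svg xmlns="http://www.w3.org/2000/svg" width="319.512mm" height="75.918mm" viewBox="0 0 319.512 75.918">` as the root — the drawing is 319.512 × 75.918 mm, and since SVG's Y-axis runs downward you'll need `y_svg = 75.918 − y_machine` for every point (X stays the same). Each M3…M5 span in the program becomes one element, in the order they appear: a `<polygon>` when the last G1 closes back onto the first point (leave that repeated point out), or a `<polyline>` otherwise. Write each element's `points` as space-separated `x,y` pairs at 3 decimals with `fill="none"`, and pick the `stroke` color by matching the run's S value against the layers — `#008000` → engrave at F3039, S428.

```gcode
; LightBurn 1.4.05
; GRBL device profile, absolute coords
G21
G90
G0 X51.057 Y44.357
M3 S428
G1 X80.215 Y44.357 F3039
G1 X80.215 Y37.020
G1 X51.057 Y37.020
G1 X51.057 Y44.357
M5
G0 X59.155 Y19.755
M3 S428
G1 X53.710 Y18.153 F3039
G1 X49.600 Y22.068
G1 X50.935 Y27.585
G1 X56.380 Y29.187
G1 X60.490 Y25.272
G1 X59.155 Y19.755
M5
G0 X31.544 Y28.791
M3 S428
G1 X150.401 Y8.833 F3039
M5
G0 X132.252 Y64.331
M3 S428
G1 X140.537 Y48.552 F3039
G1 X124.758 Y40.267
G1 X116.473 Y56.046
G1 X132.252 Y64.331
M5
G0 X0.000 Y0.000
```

<svg xmlns="http://www.w3.org/2000/svg" width="319.512mm" height="75.918mm" viewBox="0 0 319.512 75.918">
  <polygon points="51.057,31.561 80.215,31.561 80.215,38.898 51.057,38.898" fill="none" stroke="#008000"/>
  <polygon points="59.155,56.163 53.710,57.765 49.600,53.850 50.935,48.333 56.380,46.731 60.490,50.646" fill="none" stroke="#008000"/>
  <polyline points="31.544,47.127 150.401,67.085" fill="none" stroke="#008000"/>
  <polygon points="132.252,11.587 140.537,27.366 124.758,35.651 116.473,19.872" fill="none" stroke="#008000"/>
</svg>

y_svg = 75.918 − y_m. Every run uses S428, so all elements get stroke `#008000` (engrave).

[1] closed run; points: 51.057,31.561 80.215,31.561 80.215,38.898 51.057,38.898

[2] closed run; points: 59.155,56.163 53.710,57.765 49.600,53.850 50.935,48.333 56.380,46.731 60.490,50.646

[3] open run; points: 31.544,47.127 150.401,67.085

[4] closed run; points: 132.252,11.587 140.537,27.366 124.758,35.651 116.473,19.872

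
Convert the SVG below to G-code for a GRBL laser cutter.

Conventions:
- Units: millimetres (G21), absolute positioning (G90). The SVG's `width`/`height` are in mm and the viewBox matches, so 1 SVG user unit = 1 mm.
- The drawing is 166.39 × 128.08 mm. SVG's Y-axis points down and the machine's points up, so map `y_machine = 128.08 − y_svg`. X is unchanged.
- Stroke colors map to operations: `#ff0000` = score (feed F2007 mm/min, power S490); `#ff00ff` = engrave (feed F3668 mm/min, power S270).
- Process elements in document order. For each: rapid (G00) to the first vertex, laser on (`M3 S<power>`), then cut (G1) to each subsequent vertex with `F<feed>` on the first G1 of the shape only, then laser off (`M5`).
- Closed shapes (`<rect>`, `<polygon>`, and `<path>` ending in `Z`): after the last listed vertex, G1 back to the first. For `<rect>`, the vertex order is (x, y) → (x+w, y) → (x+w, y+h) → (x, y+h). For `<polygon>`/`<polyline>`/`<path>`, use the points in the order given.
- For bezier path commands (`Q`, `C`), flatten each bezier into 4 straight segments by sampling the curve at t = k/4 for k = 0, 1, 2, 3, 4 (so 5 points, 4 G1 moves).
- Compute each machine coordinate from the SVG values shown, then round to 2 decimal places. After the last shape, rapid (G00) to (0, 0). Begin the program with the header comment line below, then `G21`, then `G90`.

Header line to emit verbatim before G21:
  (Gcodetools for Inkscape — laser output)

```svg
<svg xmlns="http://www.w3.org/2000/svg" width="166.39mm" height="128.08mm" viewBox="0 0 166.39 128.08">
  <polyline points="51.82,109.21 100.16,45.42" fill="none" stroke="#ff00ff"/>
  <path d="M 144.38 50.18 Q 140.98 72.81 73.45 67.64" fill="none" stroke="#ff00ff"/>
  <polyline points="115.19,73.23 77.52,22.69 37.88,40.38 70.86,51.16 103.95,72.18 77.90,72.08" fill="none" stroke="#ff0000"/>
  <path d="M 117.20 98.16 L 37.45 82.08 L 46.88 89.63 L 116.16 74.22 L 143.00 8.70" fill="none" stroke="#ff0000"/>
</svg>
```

(Gcodetools for Inkscape — laser output)
G21
G90
G00 X51.82 Y18.87
M3 S270
G1 X100.16 Y82.66 F3668
M5
G00 X144.38 Y77.90
M3 S270
G1 X138.67 Y68.32 F3668
G1 X124.95 Y62.22
G1 X103.21 Y59.59
G1 X73.45 Y60.44
M5
G00 X115.19 Y54.85
M3 S490
G1 X77.52 Y105.39 F2007
G1 X37.88 Y87.70
G1 X70.86 Y76.92
G1 X103.95 Y55.90
G1 X77.90 Y56.00
M5
G00 X117.20 Y29.92
M3 S490
G1 X37.45 Y46.00 F2007
G1 X46.88 Y38.45
G1 X116.16 Y53.86
G1 X143.00 Y119.38
M5
G00 X0.00 Y0.00

Since the viewBox matches the mm dimensions, user units are millimetres directly. The only transform is the Y-flip y_m = 128.08 − y_svg.

Shape 1 is a line segment drawn with `<polyline>`. Its stroke #ff00ff means engrave at S270, F3668. After flipping Y the toolpath is (51.82,18.87) → (100.16,82.66).

Shape 2 is a quadratic bezier drawn with `<path>`. Its stroke #ff00ff means engrave at S270, F3668. After flipping Y the toolpath is (144.38,77.90) → (138.67,68.32) → (124.95,62.22) → (103.21,59.59) → (73.45,60.44).

Shape 3 is a open polyline drawn with `<polyline>`. Its stroke #ff0000 means score at S490, F2007. After flipping Y the toolpath is (115.19,54.85) → (77.52,105.39) → (37.88,87.70) → (70.86,76.92) → (103.95,55.90) → (77.90,56.00).

Shape 4 is a open polyline drawn with `<path>`. Its stroke #ff0000 means score at S490, F2007. After flipping Y the toolpath is (117.20,29.92) → (37.45,46.00) → (46.88,38.45) → (116.16,53.86) → (143.00,119.38).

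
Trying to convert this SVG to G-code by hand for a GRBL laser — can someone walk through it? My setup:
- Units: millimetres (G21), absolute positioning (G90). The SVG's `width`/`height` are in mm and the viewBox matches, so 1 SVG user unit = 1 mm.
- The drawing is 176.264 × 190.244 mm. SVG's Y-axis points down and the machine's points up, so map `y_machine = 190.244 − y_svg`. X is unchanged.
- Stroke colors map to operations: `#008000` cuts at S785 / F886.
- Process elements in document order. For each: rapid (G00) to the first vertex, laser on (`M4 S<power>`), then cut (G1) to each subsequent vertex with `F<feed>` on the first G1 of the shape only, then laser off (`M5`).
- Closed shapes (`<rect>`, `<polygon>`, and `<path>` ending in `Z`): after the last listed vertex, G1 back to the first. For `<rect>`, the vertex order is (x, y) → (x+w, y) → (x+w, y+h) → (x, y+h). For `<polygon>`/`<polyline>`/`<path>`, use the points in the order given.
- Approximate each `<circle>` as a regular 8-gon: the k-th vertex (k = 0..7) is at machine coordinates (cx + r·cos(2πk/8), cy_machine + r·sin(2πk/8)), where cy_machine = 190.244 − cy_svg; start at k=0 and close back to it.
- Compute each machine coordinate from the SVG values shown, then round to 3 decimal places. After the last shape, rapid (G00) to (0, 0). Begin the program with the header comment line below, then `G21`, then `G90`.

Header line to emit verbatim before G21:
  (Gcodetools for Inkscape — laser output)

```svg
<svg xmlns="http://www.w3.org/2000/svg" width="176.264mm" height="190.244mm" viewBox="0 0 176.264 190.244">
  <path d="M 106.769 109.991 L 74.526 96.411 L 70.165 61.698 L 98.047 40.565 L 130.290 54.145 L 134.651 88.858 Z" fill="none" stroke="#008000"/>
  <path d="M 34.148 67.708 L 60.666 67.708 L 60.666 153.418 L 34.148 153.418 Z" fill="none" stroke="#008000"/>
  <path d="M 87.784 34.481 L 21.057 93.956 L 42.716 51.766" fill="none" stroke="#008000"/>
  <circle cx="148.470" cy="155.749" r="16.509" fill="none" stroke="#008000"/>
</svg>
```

(Gcodetools for Inkscape — laser output)
G21
G90
G00 X106.769 Y80.253
M4 S785
G1 X74.526 Y93.833 F886
G1 X70.165 Y128.546
G1 X98.047 Y149.679
G1 X130.290 Y136.099
G1 X134.651 Y101.386
G1 X106.769 Y80.253
M5
G00 X34.148 Y122.536
M4 S785
G1 X60.666 Y122.536 F886
G1 X60.666 Y36.826
G1 X34.148 Y36.826
G1 X34.148 Y122.536
M5
G00 X87.784 Y155.763
M4 S785
G1 X21.057 Y96.288 F886
G1 X42.716 Y138.478
M5
G00 X164.979 Y34.495
M4 S785
G1 X160.144 Y46.169 F886
G1 X148.470 Y51.004
G1 X136.796 Y46.169
G1 X131.961 Y34.495
G1 X136.796 Y22.821
G1 X148.470 Y17.986
G1 X160.144 Y22.821
G1 X164.979 Y34.495
M5
G00 X0.000 Y0.000

1 u = 1 mm; y_m = 190.244 − y.

[1] `<path>` regular polygon, #008000→cut S785 F886: (106.769,80.253) → (74.526,93.833) → (70.165,128.546) → (98.047,149.679) → (130.290,136.099) → (134.651,101.386) → (106.769,80.253) (closed)

[2] `<path>` rectangle, #008000→cut S785 F886: (34.148,122.536) → (60.666,122.536) → (60.666,36.826) → (34.148,36.826) → (34.148,122.536) (closed)

[3] `<path>` open polyline, #008000→cut S785 F886: (87.784,155.763) → (21.057,96.288) → (42.716,138.478)

[4] `<circle>` circle, #008000→cut S785 F886: (164.979,34.495) → (160.144,46.169) → (148.470,51.004) → (136.796,46.169) → (131.961,34.495) → (136.796,22.821) → (148.470,17.986) → (160.144,22.821) → (164.979,34.495) (closed)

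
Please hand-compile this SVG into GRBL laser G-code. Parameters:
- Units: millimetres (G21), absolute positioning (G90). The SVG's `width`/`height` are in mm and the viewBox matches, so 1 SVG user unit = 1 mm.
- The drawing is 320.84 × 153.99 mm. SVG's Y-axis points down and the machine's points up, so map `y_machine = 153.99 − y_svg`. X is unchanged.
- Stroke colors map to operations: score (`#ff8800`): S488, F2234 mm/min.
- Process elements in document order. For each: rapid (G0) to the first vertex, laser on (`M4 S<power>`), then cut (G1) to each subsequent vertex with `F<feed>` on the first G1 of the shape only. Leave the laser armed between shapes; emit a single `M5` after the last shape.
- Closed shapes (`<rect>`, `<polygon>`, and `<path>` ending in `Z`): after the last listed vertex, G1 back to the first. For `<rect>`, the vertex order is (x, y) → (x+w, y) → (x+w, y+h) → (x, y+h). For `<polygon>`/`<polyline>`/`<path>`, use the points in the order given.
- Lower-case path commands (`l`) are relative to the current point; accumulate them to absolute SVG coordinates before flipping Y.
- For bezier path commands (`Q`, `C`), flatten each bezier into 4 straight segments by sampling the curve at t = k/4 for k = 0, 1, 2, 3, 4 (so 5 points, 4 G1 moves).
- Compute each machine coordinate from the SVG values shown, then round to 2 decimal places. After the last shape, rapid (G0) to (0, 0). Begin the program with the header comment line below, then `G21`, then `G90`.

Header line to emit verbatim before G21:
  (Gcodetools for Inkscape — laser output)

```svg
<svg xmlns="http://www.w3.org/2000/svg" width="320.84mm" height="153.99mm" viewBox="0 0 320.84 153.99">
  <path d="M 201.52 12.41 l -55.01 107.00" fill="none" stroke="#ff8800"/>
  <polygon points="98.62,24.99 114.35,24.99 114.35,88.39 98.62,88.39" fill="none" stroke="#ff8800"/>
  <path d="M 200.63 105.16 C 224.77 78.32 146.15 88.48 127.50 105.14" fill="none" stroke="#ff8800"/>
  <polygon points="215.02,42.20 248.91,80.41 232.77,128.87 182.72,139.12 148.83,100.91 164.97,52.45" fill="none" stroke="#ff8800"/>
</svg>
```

viewBox `0 0 320.84 153.99` with mm width/height → 1 unit = 1 mm. Flip: y_m = 153.99 − y_svg.

**Shape 1** — `<path>` line segment, stroke `#ff8800` → score (S488, F2234). Machine vertices: (201.52,141.58) → (146.51,34.58). Open path.

**Shape 2** — `<polygon>` rectangle, stroke `#ff8800` → score (S488, F2234). Machine vertices: (98.62,129.00) → (114.35,129.00) → (114.35,65.60) → (98.62,65.60) → (98.62,129.00). Closed: final G1 returns to the first vertex.

**Shape 3** — `<path>` cubic bezier, stroke `#ff8800` → score (S488, F2234). Control points (SVG): P0=(200.63,105.16), P1=(224.77,78.32), P2=(146.15,88.48), P3=(127.50,105.14); sampled at t=k/4. Machine vertices: (200.63,48.83) → (202.01,62.50) → (180.11,65.15) → (150.19,59.65) → (127.50,48.85). Open path.

**Shape 4** — `<polygon>` regular polygon, stroke `#ff8800` → score (S488, F2234). Machine vertices: (215.02,111.79) → (248.91,73.58) → (232.77,25.12) → (182.72,14.87) → (148.83,53.08) → (164.97,101.54) → (215.02,111.79). Closed: final G1 returns to the first vertex.

(Gcodetools for Inkscape — laser output)
G21
G90
G0 X201.52 Y141.58
M4 S488
G1 X146.51 Y34.58 F2234
G0 X98.62 Y129.00
M4 S488
G1 X114.35 Y129.00 F2234
G1 X114.35 Y65.60
G1 X98.62 Y65.60
G1 X98.62 Y129.00
G0 X200.63 Y48.83
M4 S488
G1 X202.01 Y62.50 F2234
G1 X180.11 Y65.15
G1 X150.19 Y59.65
G1 X127.50 Y48.85
G0 X215.02 Y111.79
M4 S488
G1 X248.91 Y73.58 F2234
G1 X232.77 Y25.12
G1 X182.72 Y14.87
G1 X148.83 Y53.08
G1 X164.97 Y101.54
G1 X215.02 Y111.79
M5
G0 X0.00 Y0.00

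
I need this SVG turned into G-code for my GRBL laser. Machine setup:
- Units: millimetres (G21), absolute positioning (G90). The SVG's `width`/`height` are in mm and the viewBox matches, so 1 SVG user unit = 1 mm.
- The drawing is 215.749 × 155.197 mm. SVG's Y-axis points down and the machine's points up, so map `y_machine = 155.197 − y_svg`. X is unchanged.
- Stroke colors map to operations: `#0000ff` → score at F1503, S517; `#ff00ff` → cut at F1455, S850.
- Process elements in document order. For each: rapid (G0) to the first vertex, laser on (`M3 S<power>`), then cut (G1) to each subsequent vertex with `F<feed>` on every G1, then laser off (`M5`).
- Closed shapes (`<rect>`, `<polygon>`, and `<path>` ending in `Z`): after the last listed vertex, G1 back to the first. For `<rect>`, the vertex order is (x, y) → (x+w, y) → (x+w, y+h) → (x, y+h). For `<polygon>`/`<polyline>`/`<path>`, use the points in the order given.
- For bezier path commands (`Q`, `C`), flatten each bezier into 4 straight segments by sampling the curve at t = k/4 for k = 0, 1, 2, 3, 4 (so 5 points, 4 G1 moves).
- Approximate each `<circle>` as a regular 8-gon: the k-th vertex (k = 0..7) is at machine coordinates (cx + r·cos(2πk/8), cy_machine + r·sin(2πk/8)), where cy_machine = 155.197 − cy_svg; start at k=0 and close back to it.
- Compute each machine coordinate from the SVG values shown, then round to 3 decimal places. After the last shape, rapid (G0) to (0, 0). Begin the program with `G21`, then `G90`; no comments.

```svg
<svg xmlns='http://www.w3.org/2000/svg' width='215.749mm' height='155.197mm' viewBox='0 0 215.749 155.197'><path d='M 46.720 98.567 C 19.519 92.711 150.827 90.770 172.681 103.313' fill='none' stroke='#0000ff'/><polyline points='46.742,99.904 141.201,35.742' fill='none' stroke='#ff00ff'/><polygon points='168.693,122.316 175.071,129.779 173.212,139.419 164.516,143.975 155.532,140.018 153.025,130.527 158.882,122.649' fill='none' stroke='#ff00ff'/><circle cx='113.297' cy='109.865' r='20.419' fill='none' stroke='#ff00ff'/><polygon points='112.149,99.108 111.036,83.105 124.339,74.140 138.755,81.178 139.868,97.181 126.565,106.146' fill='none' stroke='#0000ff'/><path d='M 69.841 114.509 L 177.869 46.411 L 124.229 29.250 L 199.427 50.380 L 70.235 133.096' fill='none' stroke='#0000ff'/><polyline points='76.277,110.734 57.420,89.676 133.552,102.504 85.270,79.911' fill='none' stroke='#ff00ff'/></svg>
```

Since the viewBox matches the mm dimensions, user units are millimetres directly. The only transform is the Y-flip y_m = 155.197 − y_svg.

Shape 1 is a cubic bezier drawn with `<path>`. Its stroke #0000ff means score at S517, F1503. After flipping Y the toolpath is (46.720,56.630) → (51.853,60.123) → (91.305,61.157) → (139.955,58.741) → (172.681,51.884).

Shape 2 is a line segment drawn with `<polyline>`. Its stroke #ff00ff means cut at S850, F1455. After flipping Y the toolpath is (46.742,55.293) → (141.201,119.455).

Shape 3 is a regular polygon drawn with `<polygon>`. Its stroke #ff00ff means cut at S850, F1455. After flipping Y the toolpath is (168.693,32.881) → (175.071,25.418) → (173.212,15.778) → (164.516,11.222) → (155.532,15.179) → (153.025,24.670) → (158.882,32.548) → (168.693,32.881), returning to the start.

Shape 4 is a circle drawn with `<circle>`. Its stroke #ff00ff means cut at S850, F1455. After flipping Y the toolpath is (133.716,45.332) → (127.735,59.770) → (113.297,65.751) → (98.859,59.770) → (92.878,45.332) → (98.859,30.894) → (113.297,24.913) → (127.735,30.894) → (133.716,45.332), returning to the start.

Shape 5 is a regular polygon drawn with `<polygon>`. Its stroke #0000ff means score at S517, F1503. After flipping Y the toolpath is (112.149,56.089) → (111.036,72.092) → (124.339,81.057) → (138.755,74.019) → (139.868,58.016) → (126.565,49.051) → (112.149,56.089), returning to the start.

Shape 6 is a open polyline drawn with `<path>`. Its stroke #0000ff means score at S517, F1503. After flipping Y the toolpath is (69.841,40.688) → (177.869,108.786) → (124.229,125.947) → (199.427,104.817) → (70.235,22.101).

Shape 7 is a open polyline drawn with `<polyline>`. Its stroke #ff00ff means cut at S850, F1455. After flipping Y the toolpath is (76.277,44.463) → (57.420,65.521) → (133.552,52.693) → (85.270,75.286).

G21
G90
G0 X46.720 Y56.630
M3 S517
G1 X51.853 Y60.123 F1503
G1 X91.305 Y61.157 F1503
G1 X139.955 Y58.741 F1503
G1 X172.681 Y51.884 F1503
M5
G0 X46.742 Y55.293
M3 S850
G1 X141.201 Y119.455 F1455
M5
G0 X168.693 Y32.881
M3 S850
G1 X175.071 Y25.418 F1455
G1 X173.212 Y15.778 F1455
G1 X164.516 Y11.222 F1455
G1 X155.532 Y15.179 F1455
G1 X153.025 Y24.670 F1455
G1 X158.882 Y32.548 F1455
G1 X168.693 Y32.881 F1455
M5
G0 X133.716 Y45.332
M3 S850
G1 X127.735 Y59.770 F1455
G1 X113.297 Y65.751 F1455
G1 X98.859 Y59.770 F1455
G1 X92.878 Y45.332 F1455
G1 X98.859 Y30.894 F1455
G1 X113.297 Y24.913 F1455
G1 X127.735 Y30.894 F1455
G1 X133.716 Y45.332 F1455
M5
G0 X112.149 Y56.089
M3 S517
G1 X111.036 Y72.092 F1503
G1 X124.339 Y81.057 F1503
G1 X138.755 Y74.019 F1503
G1 X139.868 Y58.016 F1503
G1 X126.565 Y49.051 F1503
G1 X112.149 Y56.089 F1503
M5
G0 X69.841 Y40.688
M3 S517
G1 X177.869 Y108.786 F1503
G1 X124.229 Y125.947 F1503
G1 X199.427 Y104.817 F1503
G1 X70.235 Y22.101 F1503
M5
G0 X76.277 Y44.463
M3 S850
G1 X57.420 Y65.521 F1455
G1 X133.552 Y52.693 F1455
G1 X85.270 Y75.286 F1455
M5
G0 X0.000 Y0.000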